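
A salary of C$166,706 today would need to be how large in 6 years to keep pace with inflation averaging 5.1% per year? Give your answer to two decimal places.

Cumulative price-level factor: (1+5.1%)^6 ≈ 1.3477715858.
Multiplying C$166,706 by the price-level factor gives the future nominal sum.

C$224,681.61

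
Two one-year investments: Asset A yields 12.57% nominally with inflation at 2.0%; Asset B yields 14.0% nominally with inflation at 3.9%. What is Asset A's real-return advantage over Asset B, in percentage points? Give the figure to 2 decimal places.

Asset A real return: 1.1257/1.020 − 1 = 10.363%.
Asset B real return: 1.140/1.039 − 1 = 9.721%.
Difference: 10.363 − 9.721 = 0.642 pp.

0.64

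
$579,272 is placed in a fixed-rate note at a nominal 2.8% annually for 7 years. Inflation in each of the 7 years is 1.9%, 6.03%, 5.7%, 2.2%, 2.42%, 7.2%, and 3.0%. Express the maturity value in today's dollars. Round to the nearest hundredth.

$532,462.14

Nominal value at maturity: $579,272 × (1 + 2.8%)^7 ≈ $702,804.19.
Price-level factor over 7 years: 1.019 × 1.0603 × 1.057 × 1.022 × 1.0242 × 1.072 × 1.030 ≈ 1.3199139232.
Dividing the nominal maturity value by the price-level factor gives the value in today's money.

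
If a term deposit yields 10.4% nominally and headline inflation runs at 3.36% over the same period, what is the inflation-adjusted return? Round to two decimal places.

6.81%

Real return via the Fisher equation: (1 + 10.4%)/(1 + 3.36%) − 1 = 1.104/1.0336 − 1 ≈ 0.06811.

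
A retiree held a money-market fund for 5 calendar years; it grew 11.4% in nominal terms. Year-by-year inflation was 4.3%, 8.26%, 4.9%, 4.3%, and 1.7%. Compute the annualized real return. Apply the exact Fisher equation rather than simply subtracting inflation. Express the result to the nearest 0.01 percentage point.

-2.38%

Cumulative inflation factor: 1.043 × 1.0826 × 1.049 × 1.043 × 1.017 ≈ 1.25641.
Nominal growth factor: 1.11400. Real growth factor = 1.11400 / 1.25641 ≈ 0.88665.
Annualized: 0.88665^(1/5) − 1 ≈ -0.02377.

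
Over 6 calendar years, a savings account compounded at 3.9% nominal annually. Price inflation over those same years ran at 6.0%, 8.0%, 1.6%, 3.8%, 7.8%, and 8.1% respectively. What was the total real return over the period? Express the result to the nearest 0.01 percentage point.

-10.58%

Cumulative inflation factor: 1.060 × 1.080 × 1.016 × 1.038 × 1.078 × 1.081 ≈ 1.40691.
Nominal growth factor: 1.25804. Real growth factor = 1.25804 / 1.40691 ≈ 0.89419.
Total real return ≈ -10.5813%.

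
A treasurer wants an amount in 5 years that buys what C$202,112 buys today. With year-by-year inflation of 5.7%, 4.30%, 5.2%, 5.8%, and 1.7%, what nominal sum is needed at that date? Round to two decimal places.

Cumulative price-level factor: 1.057 × 1.0430 × 1.052 × 1.058 × 1.017 ≈ 1.2479053775.
The nominal amount required is C$202,112 scaled up by that factor.

C$252,216.65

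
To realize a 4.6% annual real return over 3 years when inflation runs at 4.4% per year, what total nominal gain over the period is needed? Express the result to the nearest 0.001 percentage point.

Required annual nominal rate: (1+4.6%)(1+4.4%) − 1 = 9.2024%.
Cumulative over 3 years: (1 + 0.092024)^3 − 1 ≈ 0.30226.

30.226%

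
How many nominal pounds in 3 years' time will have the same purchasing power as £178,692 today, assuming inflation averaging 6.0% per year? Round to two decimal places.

Cumulative price-level factor: (1+6.0%)^3 = 1.191016.
The nominal amount required is £178,692 scaled up by that factor.

£212,825.03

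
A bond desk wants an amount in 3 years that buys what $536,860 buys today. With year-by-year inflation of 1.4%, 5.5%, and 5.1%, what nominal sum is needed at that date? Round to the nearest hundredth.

$603,606.88

Cumulative price-level factor: 1.014 × 1.055 × 1.051 = 1.12432827.
Multiplying $536,860 by the price-level factor gives the future nominal sum.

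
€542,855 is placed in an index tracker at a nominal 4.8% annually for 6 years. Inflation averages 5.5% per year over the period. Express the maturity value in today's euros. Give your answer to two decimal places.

Nominal value at maturity: €542,855 × (1 + 4.8%)^6 ≈ €719,203.08.
Price-level factor over 6 years: (1 + 5.5%)^6 ≈ 1.3788428068.
Dividing the nominal maturity value by the price-level factor gives the value in today's money.

€521,599.04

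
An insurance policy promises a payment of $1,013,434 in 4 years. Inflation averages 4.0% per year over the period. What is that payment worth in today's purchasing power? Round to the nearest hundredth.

$866,287.63

Price-level factor over 4 years: (1 + 4.0%)^4 = 1.16985856.
Purchasing power today: $1,013,434 divided by that factor.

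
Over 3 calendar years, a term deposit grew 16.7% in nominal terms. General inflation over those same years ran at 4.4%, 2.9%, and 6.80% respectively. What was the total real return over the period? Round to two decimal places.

1.71%

Cumulative inflation factor: 1.044 × 1.029 × 1.0680 ≈ 1.14733.
Nominal growth factor: 1.16700. Real growth factor = 1.16700 / 1.14733 ≈ 1.01715.
Total real return ≈ 1.7147%.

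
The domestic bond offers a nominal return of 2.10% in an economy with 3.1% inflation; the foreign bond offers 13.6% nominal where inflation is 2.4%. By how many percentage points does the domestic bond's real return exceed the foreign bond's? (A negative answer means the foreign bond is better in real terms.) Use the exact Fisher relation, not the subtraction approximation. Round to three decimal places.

The domestic bond real return: 1.0210/1.031 − 1 = -0.9699%.
The foreign bond real return: 1.136/1.024 − 1 = 10.9375%.
Difference: -0.9699 − 10.9375 = -11.9074 pp.

-11.907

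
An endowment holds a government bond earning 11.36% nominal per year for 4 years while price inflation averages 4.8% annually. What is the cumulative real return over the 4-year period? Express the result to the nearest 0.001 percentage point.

The annual real rate is (1+11.36%)/(1+4.8%) − 1 = 6.2595%.
Compounded over 4 years: (1 + 0.062595)^4 − 1 ≈ 0.27489.

27.489%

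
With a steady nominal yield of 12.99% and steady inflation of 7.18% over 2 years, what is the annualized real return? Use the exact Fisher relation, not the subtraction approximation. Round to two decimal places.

5.42%

With constant rates the annual real return is the same each year: (1+12.99%)/(1+7.18%) − 1 = 0.05421.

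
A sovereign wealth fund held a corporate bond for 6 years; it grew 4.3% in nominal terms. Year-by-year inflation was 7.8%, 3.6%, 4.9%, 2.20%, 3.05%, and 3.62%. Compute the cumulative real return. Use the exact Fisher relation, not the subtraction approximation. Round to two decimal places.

-18.42%

Cumulative inflation factor: 1.078 × 1.036 × 1.049 × 1.0220 × 1.0305 × 1.0362 ≈ 1.27849.
Nominal growth factor: 1.04300. Real growth factor = 1.04300 / 1.27849 ≈ 0.81581.
Total real return ≈ -18.4192%.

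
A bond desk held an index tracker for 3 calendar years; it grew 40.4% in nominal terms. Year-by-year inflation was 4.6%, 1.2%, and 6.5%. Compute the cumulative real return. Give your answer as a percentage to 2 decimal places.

24.54%

Cumulative inflation factor: 1.046 × 1.012 × 1.065 ≈ 1.12736.
Nominal growth factor: 1.40400. Real growth factor = 1.40400 / 1.12736 ≈ 1.24539.
Total real return ≈ 24.5390%.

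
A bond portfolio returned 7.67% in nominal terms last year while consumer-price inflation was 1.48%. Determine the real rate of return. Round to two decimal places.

Real return via the Fisher equation: (1 + 7.67%)/(1 + 1.48%) − 1 = 1.0767/1.0148 − 1 ≈ 0.06100.

6.10%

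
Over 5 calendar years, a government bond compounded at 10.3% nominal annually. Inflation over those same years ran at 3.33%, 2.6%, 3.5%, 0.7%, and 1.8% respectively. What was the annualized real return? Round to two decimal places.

7.74%

Cumulative inflation factor: 1.0333 × 1.026 × 1.035 × 1.007 × 1.018 ≈ 1.12484.
Nominal growth factor: 1.63259. Real growth factor = 1.63259 / 1.12484 ≈ 1.45140.
Annualized: 1.45140^(1/5) − 1 ≈ 0.07735.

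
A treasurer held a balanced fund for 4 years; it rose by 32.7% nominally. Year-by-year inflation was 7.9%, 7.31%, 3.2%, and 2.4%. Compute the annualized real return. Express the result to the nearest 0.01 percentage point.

2.05%

Cumulative inflation factor: 1.079 × 1.0731 × 1.032 × 1.024 ≈ 1.22361.
Nominal growth factor: 1.32700. Real growth factor = 1.32700 / 1.22361 ≈ 1.08450.
Annualized: 1.08450^(1/4) − 1 ≈ 0.02049.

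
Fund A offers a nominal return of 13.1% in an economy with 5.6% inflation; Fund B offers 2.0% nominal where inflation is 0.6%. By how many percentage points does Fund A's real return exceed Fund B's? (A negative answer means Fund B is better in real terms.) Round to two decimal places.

Fund A real return: 1.131/1.056 − 1 = 7.102%.
Fund B real return: 1.020/1.006 − 1 = 1.392%.
Difference: 7.102 − 1.392 = 5.710 pp.

5.71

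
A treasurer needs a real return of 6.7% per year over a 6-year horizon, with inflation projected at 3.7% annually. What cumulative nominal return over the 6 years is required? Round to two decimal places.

83.51%

Required annual nominal rate: (1+6.7%)(1+3.7%) − 1 = 10.6479%.
Cumulative over 6 years: (1 + 0.106479)^6 − 1 ≈ 0.83510.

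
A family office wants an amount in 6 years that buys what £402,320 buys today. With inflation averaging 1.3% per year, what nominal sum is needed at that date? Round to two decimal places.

£434,738.69

Cumulative price-level factor: (1+1.3%)^6 ≈ 1.0805793706.
The nominal amount required is £402,320 scaled up by that factor.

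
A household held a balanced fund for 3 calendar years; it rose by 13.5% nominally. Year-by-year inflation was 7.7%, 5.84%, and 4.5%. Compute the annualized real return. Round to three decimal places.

Cumulative inflation factor: 1.077 × 1.0584 × 1.045 ≈ 1.19119.
Nominal growth factor: 1.13500. Real growth factor = 1.13500 / 1.19119 ≈ 0.95283.
Annualized: 0.95283^(1/3) − 1 ≈ -0.01598.

-1.598%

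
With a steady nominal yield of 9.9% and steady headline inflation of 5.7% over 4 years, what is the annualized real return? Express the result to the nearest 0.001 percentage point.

3.974%

With constant rates the annual real return is the same each year: (1+9.9%)/(1+5.7%) − 1 = 0.03974.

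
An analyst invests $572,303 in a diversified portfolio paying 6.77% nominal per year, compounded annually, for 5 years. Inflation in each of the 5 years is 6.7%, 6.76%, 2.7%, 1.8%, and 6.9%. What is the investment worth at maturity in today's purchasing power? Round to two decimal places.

$623,739.61

Nominal value at maturity: $572,303 × (1 + 6.77%)^5 ≈ $794,094.59.
Price-level factor over 5 years: 1.067 × 1.0676 × 1.027 × 1.018 × 1.069 ≈ 1.2731187413.
The maturity value deflated by that factor is the answer in today's purchasing power.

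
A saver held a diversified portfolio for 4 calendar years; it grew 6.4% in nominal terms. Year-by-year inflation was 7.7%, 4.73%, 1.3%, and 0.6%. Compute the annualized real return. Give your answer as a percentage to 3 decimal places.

Cumulative inflation factor: 1.077 × 1.0473 × 1.013 × 1.006 ≈ 1.14946.
Nominal growth factor: 1.06400. Real growth factor = 1.06400 / 1.14946 ≈ 0.92565.
Annualized: 0.92565^(1/4) − 1 ≈ -0.01913.

-1.913%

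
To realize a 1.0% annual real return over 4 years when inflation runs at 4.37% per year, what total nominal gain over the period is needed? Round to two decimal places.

Required annual nominal rate: (1+1.0%)(1+4.37%) − 1 = 5.4137%.
Cumulative over 4 years: (1 + 0.054137)^4 − 1 ≈ 0.23478.

23.48%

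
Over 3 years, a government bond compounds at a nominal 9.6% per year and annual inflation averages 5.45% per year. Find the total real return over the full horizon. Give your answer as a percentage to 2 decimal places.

The annual real rate is (1+9.6%)/(1+5.45%) − 1 = 3.9355%.
Compounded over 3 years: (1 + 0.039355)^3 − 1 ≈ 0.12277.

12.28%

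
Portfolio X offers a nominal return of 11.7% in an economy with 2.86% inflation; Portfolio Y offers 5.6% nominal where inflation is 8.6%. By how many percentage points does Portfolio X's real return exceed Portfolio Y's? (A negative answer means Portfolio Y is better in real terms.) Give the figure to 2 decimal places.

Portfolio X real return: 1.117/1.0286 − 1 = 8.594%.
Portfolio Y real return: 1.056/1.086 − 1 = -2.762%.
Difference: 8.594 − (-2.762) = 11.356 pp.

11.36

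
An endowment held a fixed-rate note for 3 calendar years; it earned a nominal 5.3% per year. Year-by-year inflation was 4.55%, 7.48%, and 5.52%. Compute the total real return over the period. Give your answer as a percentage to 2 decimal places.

-1.53%

Cumulative inflation factor: 1.0455 × 1.0748 × 1.0552 ≈ 1.18573.
Nominal growth factor: 1.16758. Real growth factor = 1.16758 / 1.18573 ≈ 0.98469.
Total real return ≈ -1.5312%.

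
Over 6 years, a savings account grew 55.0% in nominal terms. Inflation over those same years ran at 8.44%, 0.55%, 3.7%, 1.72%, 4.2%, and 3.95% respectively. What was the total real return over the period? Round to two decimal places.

24.42%

Cumulative inflation factor: 1.0844 × 1.0055 × 1.037 × 1.0172 × 1.042 × 1.0395 ≈ 1.24580.
Nominal growth factor: 1.55000. Real growth factor = 1.55000 / 1.24580 ≈ 1.24418.
Total real return ≈ 24.4179%.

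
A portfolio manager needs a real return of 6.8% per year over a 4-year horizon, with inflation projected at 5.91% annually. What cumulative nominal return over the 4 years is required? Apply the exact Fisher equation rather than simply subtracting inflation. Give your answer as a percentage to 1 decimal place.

63.7%

Required annual nominal rate: (1+6.8%)(1+5.91%) − 1 = 13.11188%.
Cumulative over 4 years: (1 + 0.1311188)^4 − 1 ≈ 0.63694.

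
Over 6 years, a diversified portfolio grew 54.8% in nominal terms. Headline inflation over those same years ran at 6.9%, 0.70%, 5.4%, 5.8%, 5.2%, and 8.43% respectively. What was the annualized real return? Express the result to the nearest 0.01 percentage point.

Cumulative inflation factor: 1.069 × 1.0070 × 1.054 × 1.058 × 1.052 × 1.0843 ≈ 1.36930.
Nominal growth factor: 1.54800. Real growth factor = 1.54800 / 1.36930 ≈ 1.13050.
Annualized: 1.13050^(1/6) − 1 ≈ 0.02065.

2.07%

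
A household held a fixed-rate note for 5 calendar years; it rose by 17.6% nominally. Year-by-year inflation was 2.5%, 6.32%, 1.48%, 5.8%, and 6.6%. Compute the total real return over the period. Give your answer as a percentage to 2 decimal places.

Cumulative inflation factor: 1.025 × 1.0632 × 1.0148 × 1.058 × 1.066 ≈ 1.24727.
Nominal growth factor: 1.17600. Real growth factor = 1.17600 / 1.24727 ≈ 0.94286.
Total real return ≈ -5.7144%.

-5.71%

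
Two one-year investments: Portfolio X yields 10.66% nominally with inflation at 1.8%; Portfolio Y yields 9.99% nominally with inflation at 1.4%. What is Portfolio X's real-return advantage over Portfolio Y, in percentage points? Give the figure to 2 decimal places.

Portfolio X real return: 1.1066/1.018 − 1 = 8.703%.
Portfolio Y real return: 1.0999/1.014 − 1 = 8.471%.
Difference: 8.703 − 8.471 = 0.232 pp.

0.23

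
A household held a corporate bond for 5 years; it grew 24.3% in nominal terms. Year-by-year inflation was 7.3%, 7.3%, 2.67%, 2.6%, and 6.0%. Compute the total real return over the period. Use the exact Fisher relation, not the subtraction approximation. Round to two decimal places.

-3.31%

Cumulative inflation factor: 1.073 × 1.073 × 1.0267 × 1.026 × 1.060 ≈ 1.28557.
Nominal growth factor: 1.24300. Real growth factor = 1.24300 / 1.28557 ≈ 0.96689.
Total real return ≈ -3.3115%.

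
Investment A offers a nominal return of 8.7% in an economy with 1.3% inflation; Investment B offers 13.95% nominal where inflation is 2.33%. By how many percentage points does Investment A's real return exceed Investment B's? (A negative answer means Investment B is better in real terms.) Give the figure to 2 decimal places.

Investment A real return: 1.087/1.013 − 1 = 7.305%.
Investment B real return: 1.1395/1.0233 − 1 = 11.355%.
Difference: 7.305 − 11.355 = -4.050 pp.

-4.05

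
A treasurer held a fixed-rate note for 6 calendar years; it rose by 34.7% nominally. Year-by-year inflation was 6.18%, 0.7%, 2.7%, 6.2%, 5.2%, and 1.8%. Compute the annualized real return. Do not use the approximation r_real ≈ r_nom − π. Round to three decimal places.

Cumulative inflation factor: 1.0618 × 1.007 × 1.027 × 1.062 × 1.052 × 1.018 ≈ 1.24891.
Nominal growth factor: 1.34700. Real growth factor = 1.34700 / 1.24891 ≈ 1.07854.
Annualized: 1.07854^(1/6) − 1 ≈ 0.01268.

1.268%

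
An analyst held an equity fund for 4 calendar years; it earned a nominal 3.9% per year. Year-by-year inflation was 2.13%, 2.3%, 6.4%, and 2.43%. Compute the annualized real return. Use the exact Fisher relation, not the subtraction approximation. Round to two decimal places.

0.58%

Cumulative inflation factor: 1.0213 × 1.023 × 1.064 × 1.0243 ≈ 1.13867.
Nominal growth factor: 1.16537. Real growth factor = 1.16537 / 1.13867 ≈ 1.02344.
Annualized: 1.02344^(1/4) − 1 ≈ 0.00581.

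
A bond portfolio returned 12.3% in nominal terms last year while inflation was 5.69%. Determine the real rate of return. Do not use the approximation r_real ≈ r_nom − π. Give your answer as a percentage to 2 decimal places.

Real return via the Fisher equation: (1 + 12.3%)/(1 + 5.69%) − 1 = 1.123/1.0569 − 1 ≈ 0.06254.

6.25%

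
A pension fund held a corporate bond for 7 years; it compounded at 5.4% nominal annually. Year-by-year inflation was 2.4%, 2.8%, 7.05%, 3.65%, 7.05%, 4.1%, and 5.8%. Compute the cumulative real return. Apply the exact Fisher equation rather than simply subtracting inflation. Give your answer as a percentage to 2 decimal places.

4.93%

Cumulative inflation factor: 1.024 × 1.028 × 1.0705 × 1.0365 × 1.0705 × 1.041 × 1.058 ≈ 1.37712.
Nominal growth factor: 1.44505. Real growth factor = 1.44505 / 1.37712 ≈ 1.04933.
Total real return ≈ 4.9330%.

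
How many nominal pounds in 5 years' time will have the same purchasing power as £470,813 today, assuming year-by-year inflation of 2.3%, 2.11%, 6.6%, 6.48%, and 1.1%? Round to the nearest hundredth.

Cumulative price-level factor: 1.023 × 1.0211 × 1.066 × 1.0648 × 1.011 ≈ 1.1987270696.
The nominal amount required is £470,813 scaled up by that factor.

£564,376.29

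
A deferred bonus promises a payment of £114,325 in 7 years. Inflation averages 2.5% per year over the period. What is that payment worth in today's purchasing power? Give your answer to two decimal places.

Price-level factor over 7 years: (1 + 2.5%)^7 ≈ 1.1886857537.
Purchasing power today: £114,325 divided by that factor.

£96,177.65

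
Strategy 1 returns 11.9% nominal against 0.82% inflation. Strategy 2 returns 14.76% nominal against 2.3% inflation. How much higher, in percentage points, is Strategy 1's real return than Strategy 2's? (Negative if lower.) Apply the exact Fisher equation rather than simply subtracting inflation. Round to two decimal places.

-1.19

Strategy 1 real return: 1.119/1.0082 − 1 = 10.990%.
Strategy 2 real return: 1.1476/1.023 − 1 = 12.180%.
Difference: 10.990 − 12.180 = -1.190 pp.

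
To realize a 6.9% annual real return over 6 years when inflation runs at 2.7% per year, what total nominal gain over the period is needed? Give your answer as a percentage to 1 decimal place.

75.1%

Required annual nominal rate: (1+6.9%)(1+2.7%) − 1 = 9.7863%.
Cumulative over 6 years: (1 + 0.097863)^6 − 1 ≈ 0.75101.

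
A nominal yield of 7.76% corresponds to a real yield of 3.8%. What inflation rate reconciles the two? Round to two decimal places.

3.82%

From (1+r_nom) = (1+r_real)(1+π), we get 1+π = (1 + 7.76%)/(1 + 3.8%) = 1.0776/1.038 ≈ 1.03815.
So π ≈ 3.8150%.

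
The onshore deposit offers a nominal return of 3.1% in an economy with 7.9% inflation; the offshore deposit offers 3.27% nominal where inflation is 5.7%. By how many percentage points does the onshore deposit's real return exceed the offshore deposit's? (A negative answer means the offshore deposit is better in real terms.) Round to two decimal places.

-2.15

The onshore deposit real return: 1.031/1.079 − 1 = -4.449%.
The offshore deposit real return: 1.0327/1.057 − 1 = -2.299%.
Difference: -4.449 − (-2.299) = -2.150 pp.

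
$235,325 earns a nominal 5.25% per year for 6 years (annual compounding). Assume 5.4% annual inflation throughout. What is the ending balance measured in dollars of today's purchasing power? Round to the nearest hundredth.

Nominal value at maturity: $235,325 × (1 + 5.25%)^6 ≈ $319,890.02.
Price-level factor over 6 years: (1 + 5.4%)^6 ≈ 1.3710196056.
The maturity value deflated by that factor is the answer in today's purchasing power.

$233,322.72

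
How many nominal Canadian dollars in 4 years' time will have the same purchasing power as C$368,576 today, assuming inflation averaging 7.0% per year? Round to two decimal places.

C$483,127.95

Cumulative price-level factor: (1+7.0%)^4 = 1.31079601.
Multiplying C$368,576 by the price-level factor gives the future nominal sum.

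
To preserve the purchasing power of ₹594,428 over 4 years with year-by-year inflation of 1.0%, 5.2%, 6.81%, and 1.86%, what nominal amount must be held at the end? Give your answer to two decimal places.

Cumulative price-level factor: 1.010 × 1.052 × 1.0681 × 1.0186 ≈ 1.1559863356.
Multiplying ₹594,428 by the price-level factor gives the future nominal sum.

₹687,150.65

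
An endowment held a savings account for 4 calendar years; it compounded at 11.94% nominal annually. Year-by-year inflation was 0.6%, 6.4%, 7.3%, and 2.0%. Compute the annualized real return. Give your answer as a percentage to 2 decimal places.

7.60%

Cumulative inflation factor: 1.006 × 1.064 × 1.073 × 1.020 ≈ 1.17149.
Nominal growth factor: 1.57015. Real growth factor = 1.57015 / 1.17149 ≈ 1.34030.
Annualized: 1.34030^(1/4) − 1 ≈ 0.07597.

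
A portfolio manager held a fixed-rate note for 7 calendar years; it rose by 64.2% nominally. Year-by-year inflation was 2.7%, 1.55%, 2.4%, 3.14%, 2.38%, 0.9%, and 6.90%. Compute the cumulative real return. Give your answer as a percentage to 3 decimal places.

Cumulative inflation factor: 1.027 × 1.0155 × 1.024 × 1.0314 × 1.0238 × 1.009 × 1.0690 ≈ 1.21636.
Nominal growth factor: 1.64200. Real growth factor = 1.64200 / 1.21636 ≈ 1.34993.
Total real return ≈ 34.9931%.

34.993%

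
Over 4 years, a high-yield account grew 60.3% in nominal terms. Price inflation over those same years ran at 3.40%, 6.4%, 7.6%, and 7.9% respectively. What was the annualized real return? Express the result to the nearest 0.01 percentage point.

Cumulative inflation factor: 1.0340 × 1.064 × 1.076 × 1.079 ≈ 1.27731.
Nominal growth factor: 1.60300. Real growth factor = 1.60300 / 1.27731 ≈ 1.25498.
Annualized: 1.25498^(1/4) − 1 ≈ 0.05842.

5.84%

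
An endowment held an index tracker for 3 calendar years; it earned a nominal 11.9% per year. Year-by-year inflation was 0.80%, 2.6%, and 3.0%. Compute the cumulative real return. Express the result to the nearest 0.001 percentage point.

31.536%

Cumulative inflation factor: 1.0080 × 1.026 × 1.030 ≈ 1.06523.
Nominal growth factor: 1.40117. Real growth factor = 1.40117 / 1.06523 ≈ 1.31536.
Total real return ≈ 31.5362%.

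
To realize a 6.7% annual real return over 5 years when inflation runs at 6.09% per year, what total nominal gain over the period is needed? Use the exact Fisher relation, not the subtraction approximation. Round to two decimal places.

Required annual nominal rate: (1+6.7%)(1+6.09%) − 1 = 13.19803%.
Cumulative over 5 years: (1 + 0.1319803)^5 − 1 ≈ 0.85864.

85.86%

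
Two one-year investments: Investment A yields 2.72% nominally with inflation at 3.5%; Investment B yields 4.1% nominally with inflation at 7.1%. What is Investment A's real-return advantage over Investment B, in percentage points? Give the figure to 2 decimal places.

Investment A real return: 1.0272/1.035 − 1 = -0.754%.
Investment B real return: 1.041/1.071 − 1 = -2.801%.
Difference: -0.754 − (-2.801) = 2.047 pp.

2.05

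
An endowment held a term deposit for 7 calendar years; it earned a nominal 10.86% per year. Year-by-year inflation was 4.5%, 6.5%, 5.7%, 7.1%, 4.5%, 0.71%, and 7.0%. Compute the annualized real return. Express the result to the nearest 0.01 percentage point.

Cumulative inflation factor: 1.045 × 1.065 × 1.057 × 1.071 × 1.045 × 1.0071 × 1.070 ≈ 1.41874.
Nominal growth factor: 2.05790. Real growth factor = 2.05790 / 1.41874 ≈ 1.45051.
Annualized: 1.45051^(1/7) − 1 ≈ 0.05457.

5.46%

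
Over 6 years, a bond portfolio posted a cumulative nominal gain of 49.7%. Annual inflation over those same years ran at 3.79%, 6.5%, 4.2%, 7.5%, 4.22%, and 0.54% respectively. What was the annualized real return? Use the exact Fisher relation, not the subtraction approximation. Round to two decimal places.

2.41%

Cumulative inflation factor: 1.0379 × 1.065 × 1.042 × 1.075 × 1.0422 × 1.0054 ≈ 1.29739.
Nominal growth factor: 1.49700. Real growth factor = 1.49700 / 1.29739 ≈ 1.15385.
Annualized: 1.15385^(1/6) − 1 ≈ 0.02414.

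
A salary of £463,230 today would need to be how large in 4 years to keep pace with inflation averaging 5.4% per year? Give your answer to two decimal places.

Cumulative price-level factor: (1+5.4%)^4 ≈ 1.2341343591.
The nominal amount required is £463,230 scaled up by that factor.

£571,688.06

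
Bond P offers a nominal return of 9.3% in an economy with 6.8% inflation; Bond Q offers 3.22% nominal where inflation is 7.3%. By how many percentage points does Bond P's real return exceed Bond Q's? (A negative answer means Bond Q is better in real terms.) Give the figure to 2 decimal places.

Bond P real return: 1.093/1.068 − 1 = 2.341%.
Bond Q real return: 1.0322/1.073 − 1 = -3.802%.
Difference: 2.341 − (-3.802) = 6.143 pp.

6.14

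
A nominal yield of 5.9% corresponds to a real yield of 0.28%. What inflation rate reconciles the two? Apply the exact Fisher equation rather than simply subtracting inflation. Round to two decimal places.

5.60%

From (1+r_nom) = (1+r_real)(1+π), we get 1+π = (1 + 5.9%)/(1 + 0.28%) = 1.059/1.0028 ≈ 1.05604.
So π ≈ 5.6043%.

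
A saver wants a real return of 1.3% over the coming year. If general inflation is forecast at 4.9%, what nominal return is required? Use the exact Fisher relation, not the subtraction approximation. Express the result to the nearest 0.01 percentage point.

By the Fisher equation, 1 + r_nom = (1 + 1.3%)(1 + 4.9%) = 1.013 × 1.049 = 1.062637.
So r_nom = 6.2637%.

6.26%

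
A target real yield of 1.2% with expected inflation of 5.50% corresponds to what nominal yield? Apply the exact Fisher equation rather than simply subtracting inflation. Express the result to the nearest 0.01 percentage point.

By the Fisher equation, 1 + r_nom = (1 + 1.2%)(1 + 5.50%) = 1.012 × 1.0550 = 1.06766.
So r_nom = 6.766%.

6.77%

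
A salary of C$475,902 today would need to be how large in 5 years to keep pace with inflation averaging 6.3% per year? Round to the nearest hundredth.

Cumulative price-level factor: (1+6.3%)^5 ≈ 1.3572702272.
Multiplying C$475,902 by the price-level factor gives the future nominal sum.

C$645,927.62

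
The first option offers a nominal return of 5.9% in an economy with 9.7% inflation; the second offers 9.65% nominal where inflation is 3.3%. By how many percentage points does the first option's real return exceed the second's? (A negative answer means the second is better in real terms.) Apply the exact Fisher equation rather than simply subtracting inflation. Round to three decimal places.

The first option real return: 1.059/1.097 − 1 = -3.4640%.
The second real return: 1.0965/1.033 − 1 = 6.1471%.
Difference: -3.4640 − 6.1471 = -9.6111 pp.

-9.611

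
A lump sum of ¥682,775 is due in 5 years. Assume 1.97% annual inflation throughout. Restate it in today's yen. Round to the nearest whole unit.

¥619,321

Price-level factor over 5 years: (1 + 1.97%)^5 ≈ 1.1024581098.
Purchasing power today: ¥682,775 divided by that factor.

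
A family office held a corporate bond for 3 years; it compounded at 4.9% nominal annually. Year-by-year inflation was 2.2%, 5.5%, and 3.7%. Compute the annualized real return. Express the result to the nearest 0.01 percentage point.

Cumulative inflation factor: 1.022 × 1.055 × 1.037 ≈ 1.11810.
Nominal growth factor: 1.15432. Real growth factor = 1.15432 / 1.11810 ≈ 1.03239.
Annualized: 1.03239^(1/3) − 1 ≈ 0.01068.

1.07%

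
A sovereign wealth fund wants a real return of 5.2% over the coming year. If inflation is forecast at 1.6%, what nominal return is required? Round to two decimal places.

6.88%

By the Fisher equation, 1 + r_nom = (1 + 5.2%)(1 + 1.6%) = 1.052 × 1.016 = 1.068832.
So r_nom = 6.8832%.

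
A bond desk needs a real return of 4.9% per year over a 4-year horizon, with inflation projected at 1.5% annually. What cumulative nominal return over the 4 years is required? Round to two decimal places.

28.52%

Required annual nominal rate: (1+4.9%)(1+1.5%) − 1 = 6.4735%.
Cumulative over 4 years: (1 + 0.064735)^4 − 1 ≈ 0.28519.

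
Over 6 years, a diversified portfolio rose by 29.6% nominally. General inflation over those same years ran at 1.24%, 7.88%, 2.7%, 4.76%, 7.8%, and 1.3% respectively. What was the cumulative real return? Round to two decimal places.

1.00%

Cumulative inflation factor: 1.0124 × 1.0788 × 1.027 × 1.0476 × 1.078 × 1.013 ≈ 1.28318.
Nominal growth factor: 1.29600. Real growth factor = 1.29600 / 1.28318 ≈ 1.00999.
Total real return ≈ 0.9992%.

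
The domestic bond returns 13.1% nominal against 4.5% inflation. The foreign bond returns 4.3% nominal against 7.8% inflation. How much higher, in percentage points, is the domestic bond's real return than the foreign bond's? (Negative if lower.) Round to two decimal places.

The domestic bond real return: 1.131/1.045 − 1 = 8.230%.
The foreign bond real return: 1.043/1.078 − 1 = -3.247%.
Difference: 8.230 − (-3.247) = 11.477 pp.

11.48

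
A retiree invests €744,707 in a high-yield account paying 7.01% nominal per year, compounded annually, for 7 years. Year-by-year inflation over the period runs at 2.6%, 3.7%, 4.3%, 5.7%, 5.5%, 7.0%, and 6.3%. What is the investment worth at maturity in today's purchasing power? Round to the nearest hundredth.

Nominal value at maturity: €744,707 × (1 + 7.01%)^7 ≈ €1,196,619.25.
Price-level factor over 7 years: 1.026 × 1.037 × 1.043 × 1.057 × 1.055 × 1.070 × 1.063 ≈ 1.4075211023.
The maturity value deflated by that factor is the answer in today's purchasing power.

€850,160.79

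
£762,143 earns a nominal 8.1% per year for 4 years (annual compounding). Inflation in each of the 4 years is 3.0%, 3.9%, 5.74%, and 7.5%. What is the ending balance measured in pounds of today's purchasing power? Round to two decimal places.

£855,536.81

Nominal value at maturity: £762,143 × (1 + 8.1%)^4 ≈ £1,040,732.80.
Price-level factor over 4 years: 1.030 × 1.039 × 1.0574 × 1.075 ≈ 1.2164675899.
The maturity value deflated by that factor is the answer in today's purchasing power.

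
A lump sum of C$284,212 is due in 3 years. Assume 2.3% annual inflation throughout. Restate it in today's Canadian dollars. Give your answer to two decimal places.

Price-level factor over 3 years: (1 + 2.3%)^3 = 1.070599167.
Purchasing power today: C$284,212 divided by that factor.

C$265,470.04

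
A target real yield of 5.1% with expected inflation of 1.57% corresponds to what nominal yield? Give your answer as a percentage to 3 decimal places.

6.750%

By the Fisher equation, 1 + r_nom = (1 + 5.1%)(1 + 1.57%) = 1.051 × 1.0157 = 1.0675007.
So r_nom = 6.75007%.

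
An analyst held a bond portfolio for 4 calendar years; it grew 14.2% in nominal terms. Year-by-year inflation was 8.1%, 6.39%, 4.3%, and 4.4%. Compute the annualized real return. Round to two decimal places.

-2.28%

Cumulative inflation factor: 1.081 × 1.0639 × 1.043 × 1.044 ≈ 1.25231.
Nominal growth factor: 1.14200. Real growth factor = 1.14200 / 1.25231 ≈ 0.91192.
Annualized: 0.91192^(1/4) − 1 ≈ -0.02279.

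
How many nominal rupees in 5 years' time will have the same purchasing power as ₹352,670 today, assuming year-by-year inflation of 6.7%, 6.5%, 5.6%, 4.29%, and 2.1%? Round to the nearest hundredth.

Cumulative price-level factor: 1.067 × 1.065 × 1.056 × 1.0429 × 1.021 ≈ 1.2777513690.
Multiplying ₹352,670 by the price-level factor gives the future nominal sum.

₹450,624.58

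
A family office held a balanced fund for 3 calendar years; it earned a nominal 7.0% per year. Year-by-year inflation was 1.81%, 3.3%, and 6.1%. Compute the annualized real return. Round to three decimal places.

3.161%

Cumulative inflation factor: 1.0181 × 1.033 × 1.061 ≈ 1.11585.
Nominal growth factor: 1.22504. Real growth factor = 1.22504 / 1.11585 ≈ 1.09786.
Annualized: 1.09786^(1/3) − 1 ≈ 0.03161.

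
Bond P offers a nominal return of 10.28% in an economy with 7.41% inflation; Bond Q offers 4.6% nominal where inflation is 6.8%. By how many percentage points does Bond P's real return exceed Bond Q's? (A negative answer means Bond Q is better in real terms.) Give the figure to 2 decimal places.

4.73

Bond P real return: 1.1028/1.0741 − 1 = 2.672%.
Bond Q real return: 1.046/1.068 − 1 = -2.060%.
Difference: 2.672 − (-2.060) = 4.732 pp.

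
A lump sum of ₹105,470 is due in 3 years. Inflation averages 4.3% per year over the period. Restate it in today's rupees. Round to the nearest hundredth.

₹92,955.70

Price-level factor over 3 years: (1 + 4.3%)^3 = 1.134626507.
Purchasing power today: ₹105,470 divided by that factor.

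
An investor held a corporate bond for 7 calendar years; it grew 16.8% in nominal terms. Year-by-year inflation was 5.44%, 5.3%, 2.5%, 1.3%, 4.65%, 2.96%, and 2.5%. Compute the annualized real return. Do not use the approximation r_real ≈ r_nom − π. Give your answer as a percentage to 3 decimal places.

Cumulative inflation factor: 1.0544 × 1.053 × 1.025 × 1.013 × 1.0465 × 1.0296 × 1.025 ≈ 1.27321.
Nominal growth factor: 1.16800. Real growth factor = 1.16800 / 1.27321 ≈ 0.91737.
Annualized: 0.91737^(1/7) − 1 ≈ -0.01225.

-1.225%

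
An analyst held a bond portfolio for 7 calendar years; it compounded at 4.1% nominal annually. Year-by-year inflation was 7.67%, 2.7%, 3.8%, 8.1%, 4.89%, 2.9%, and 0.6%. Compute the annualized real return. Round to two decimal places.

-0.24%

Cumulative inflation factor: 1.0767 × 1.027 × 1.038 × 1.081 × 1.0489 × 1.029 × 1.006 ≈ 1.34721.
Nominal growth factor: 1.32481. Real growth factor = 1.32481 / 1.34721 ≈ 0.98338.
Annualized: 0.98338^(1/7) − 1 ≈ -0.00239.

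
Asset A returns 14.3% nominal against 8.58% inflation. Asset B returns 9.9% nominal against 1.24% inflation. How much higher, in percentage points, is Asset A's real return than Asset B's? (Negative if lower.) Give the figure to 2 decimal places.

-3.29

Asset A real return: 1.143/1.0858 − 1 = 5.268%.
Asset B real return: 1.099/1.0124 − 1 = 8.554%.
Difference: 5.268 − 8.554 = -3.286 pp.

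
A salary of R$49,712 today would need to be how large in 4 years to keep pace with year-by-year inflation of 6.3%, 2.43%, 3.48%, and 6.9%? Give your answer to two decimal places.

R$59,876.42

Cumulative price-level factor: 1.063 × 1.0243 × 1.0348 × 1.069 ≈ 1.2044660482.
The nominal amount required is R$49,712 scaled up by that factor.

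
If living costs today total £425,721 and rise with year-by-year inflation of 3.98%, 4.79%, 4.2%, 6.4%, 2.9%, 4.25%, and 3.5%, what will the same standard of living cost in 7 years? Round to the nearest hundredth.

£570,999.68

Cumulative price-level factor: 1.0398 × 1.0479 × 1.042 × 1.064 × 1.029 × 1.0425 × 1.035 ≈ 1.3412532539.
Multiplying £425,721 by the price-level factor gives the future nominal sum.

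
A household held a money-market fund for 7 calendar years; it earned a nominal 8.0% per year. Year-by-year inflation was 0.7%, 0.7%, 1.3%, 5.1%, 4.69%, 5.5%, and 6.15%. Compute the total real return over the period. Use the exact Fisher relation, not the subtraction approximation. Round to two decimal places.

35.40%

Cumulative inflation factor: 1.007 × 1.007 × 1.013 × 1.051 × 1.0469 × 1.055 × 1.0615 ≈ 1.26575.
Nominal growth factor: 1.71382. Real growth factor = 1.71382 / 1.26575 ≈ 1.35400.
Total real return ≈ 35.3996%.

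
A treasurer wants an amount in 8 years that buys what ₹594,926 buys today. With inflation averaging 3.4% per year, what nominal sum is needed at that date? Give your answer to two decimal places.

₹777,369.07

Cumulative price-level factor: (1+3.4%)^8 ≈ 1.3066651556.
Multiplying ₹594,926 by the price-level factor gives the future nominal sum.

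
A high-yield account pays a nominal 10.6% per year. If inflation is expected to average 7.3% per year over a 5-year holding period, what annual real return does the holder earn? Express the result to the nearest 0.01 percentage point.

3.08%

With constant rates the annual real return is the same each year: (1+10.6%)/(1+7.3%) − 1 = 0.03075.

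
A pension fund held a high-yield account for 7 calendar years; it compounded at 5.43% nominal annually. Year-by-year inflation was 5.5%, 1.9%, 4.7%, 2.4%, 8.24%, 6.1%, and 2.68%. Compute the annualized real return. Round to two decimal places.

0.91%

Cumulative inflation factor: 1.055 × 1.019 × 1.047 × 1.024 × 1.0824 × 1.061 × 1.0268 ≈ 1.35913.
Nominal growth factor: 1.44794. Real growth factor = 1.44794 / 1.35913 ≈ 1.06534.
Annualized: 1.06534^(1/7) − 1 ≈ 0.00908.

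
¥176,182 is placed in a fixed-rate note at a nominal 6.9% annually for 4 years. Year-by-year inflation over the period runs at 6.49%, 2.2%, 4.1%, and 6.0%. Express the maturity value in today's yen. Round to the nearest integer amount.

Nominal value at maturity: ¥176,182 × (1 + 6.9%)^4 ≈ ¥230,077.
Price-level factor over 4 years: 1.0649 × 1.022 × 1.041 × 1.060 ≈ 1.2009261942.
Dividing the nominal maturity value by the price-level factor gives the value in today's money.

¥191,583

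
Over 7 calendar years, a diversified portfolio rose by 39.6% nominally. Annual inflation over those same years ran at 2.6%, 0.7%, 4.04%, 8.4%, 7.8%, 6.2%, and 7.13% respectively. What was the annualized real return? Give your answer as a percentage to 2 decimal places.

Cumulative inflation factor: 1.026 × 1.007 × 1.0404 × 1.084 × 1.078 × 1.062 × 1.0713 ≈ 1.42909.
Nominal growth factor: 1.39600. Real growth factor = 1.39600 / 1.42909 ≈ 0.97684.
Annualized: 0.97684^(1/7) − 1 ≈ -0.00334.

-0.33%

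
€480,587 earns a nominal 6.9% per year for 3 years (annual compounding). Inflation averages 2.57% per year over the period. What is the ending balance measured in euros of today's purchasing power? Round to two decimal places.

Nominal value at maturity: €480,587 × (1 + 6.9%)^3 ≈ €587,090.61.
Price-level factor over 3 years: (1 + 2.57%)^3 ≈ 1.0790984446.
The maturity value deflated by that factor is the answer in today's purchasing power.

€544,056.58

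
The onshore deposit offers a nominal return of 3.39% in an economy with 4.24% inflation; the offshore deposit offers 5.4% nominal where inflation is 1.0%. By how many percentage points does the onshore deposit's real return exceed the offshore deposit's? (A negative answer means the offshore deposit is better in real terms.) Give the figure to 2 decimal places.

The onshore deposit real return: 1.0339/1.0424 − 1 = -0.815%.
The offshore deposit real return: 1.054/1.010 − 1 = 4.356%.
Difference: -0.815 − 4.356 = -5.171 pp.

-5.17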